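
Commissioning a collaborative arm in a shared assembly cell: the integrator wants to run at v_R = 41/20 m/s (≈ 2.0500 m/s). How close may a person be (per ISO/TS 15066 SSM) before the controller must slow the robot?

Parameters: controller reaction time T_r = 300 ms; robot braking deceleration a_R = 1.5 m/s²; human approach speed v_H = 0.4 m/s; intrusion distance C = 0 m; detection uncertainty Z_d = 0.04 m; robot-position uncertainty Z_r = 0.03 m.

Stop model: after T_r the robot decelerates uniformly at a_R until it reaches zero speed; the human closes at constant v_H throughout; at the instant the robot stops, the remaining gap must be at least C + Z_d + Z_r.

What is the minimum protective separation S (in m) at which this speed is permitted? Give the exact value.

braking lasts T_s = (41/20)/(3/2) = 1.3667 s
reaction-phase robot travel = 2.0500·0.3000 = 0.6150 m
braking distance = 2.0500²/(2·1.5000) = 1.4008 m
human over T_r+T_s: 0.4000·(0.3000+1.3667) = 0.6667 m
C+Z_d+Z_r = 0.0000+0.0400+0.0300 = 0.0700 m
S_min ≈ 0.6150+1.4008+0.6667+0.0700  ⇒  S_min = 1101/400 m

S_min = 1101/400 m = 2.7525 m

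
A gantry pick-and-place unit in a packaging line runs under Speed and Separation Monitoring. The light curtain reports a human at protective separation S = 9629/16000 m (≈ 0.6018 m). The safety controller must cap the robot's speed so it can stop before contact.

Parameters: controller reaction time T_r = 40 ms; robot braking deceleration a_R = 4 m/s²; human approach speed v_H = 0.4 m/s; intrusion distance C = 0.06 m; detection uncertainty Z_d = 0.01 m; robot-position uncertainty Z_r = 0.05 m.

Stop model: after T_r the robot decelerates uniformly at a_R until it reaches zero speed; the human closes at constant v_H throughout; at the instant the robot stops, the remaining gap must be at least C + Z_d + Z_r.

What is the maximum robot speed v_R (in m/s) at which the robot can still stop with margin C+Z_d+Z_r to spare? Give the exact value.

collect terms ⇒ (1/8)·v_R² + (7/50)·v_R + (-7453/16000) = 0
  disc = (7/50)² − 4·(1/8)·(-7453/16000) = 40401/160000 ; √disc = 201/400
  v_R = (−(7/50) + 201/400) / (2·(1/8)) = 29/20 m/s
check:
braking lasts T_s = (29/20)/4 = 0.3625 s
robot in T_r: 1.4500·0.0400 = 0.0580 m
robot covers 1.4500·0.3625 − ½·4.0000·0.3625² = 0.2628 m while stopping
human closes 0.4000·0.4025 = 0.1610 m
residual clearance needed = 0.0600+0.0100+0.0500 = 0.1200 m
sum ≈ 0.0580+0.2628+0.1610+0.1200 ≈ 0.6018 m = S ✓

v_R_max = 29/20 m/s = 1.4500 m/s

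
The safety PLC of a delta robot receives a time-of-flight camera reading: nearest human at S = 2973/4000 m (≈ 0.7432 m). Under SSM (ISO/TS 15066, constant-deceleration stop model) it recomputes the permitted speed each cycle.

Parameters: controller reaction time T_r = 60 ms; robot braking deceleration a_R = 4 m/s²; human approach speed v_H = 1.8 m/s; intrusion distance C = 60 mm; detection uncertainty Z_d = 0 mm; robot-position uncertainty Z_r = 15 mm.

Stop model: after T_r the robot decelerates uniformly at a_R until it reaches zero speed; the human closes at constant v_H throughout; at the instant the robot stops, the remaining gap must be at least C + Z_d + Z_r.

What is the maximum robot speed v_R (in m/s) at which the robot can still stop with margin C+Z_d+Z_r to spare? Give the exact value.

at the boundary: (1/8)·v² + (51/100)·v + (-2241/4000) = 0
  disc = (51/100)² − 4·(1/8)·(-2241/4000) = 21609/40000 ; √disc = 147/200
  v_R = (−(51/100) + 147/200) / (2·(1/8)) = 9/10 m/s
check:
stop time T_s = (9/10)/4 = 0.2250 s
reaction-phase robot travel = 0.9000·0.0600 = 0.0540 m
braking distance = 0.9000²/(2·4.0000) = 0.1013 m
person approaches 1.8000·(0.0600+0.2250) = 0.5130 m
C+Z_d+Z_r = 0.0600+0.0000+0.0150 = 0.0750 m
sum ≈ 0.0540+0.1013+0.5130+0.0750 ≈ 0.7432 m = S ✓

v_R_max = 9/10 m/s = 0.9000 m/s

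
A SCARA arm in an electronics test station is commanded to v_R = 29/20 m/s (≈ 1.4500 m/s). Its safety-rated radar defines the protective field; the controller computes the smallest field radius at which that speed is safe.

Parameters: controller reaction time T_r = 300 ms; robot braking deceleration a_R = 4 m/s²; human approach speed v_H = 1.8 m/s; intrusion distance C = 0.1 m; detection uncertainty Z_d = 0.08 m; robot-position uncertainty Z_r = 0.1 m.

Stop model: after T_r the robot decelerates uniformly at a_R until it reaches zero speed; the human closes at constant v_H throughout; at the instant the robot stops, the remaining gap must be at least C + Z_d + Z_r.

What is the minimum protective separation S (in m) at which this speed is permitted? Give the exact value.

S_min = 1389/640 m = 2.1703 m

T_s = v_R/a_R = (29/20)/4 = 0.3625 s
robot in T_r: 1.4500·0.3000 = 0.4350 m
robot covers 1.4500·0.3625 − ½·4.0000·0.3625² = 0.2628 m while stopping
person approaches 1.8000·(0.3000+0.3625) = 1.1925 m
C+Z_d+Z_r = 0.1000+0.0800+0.1000 = 0.2800 m
S_min ≈ 0.4350+0.2628+1.1925+0.2800  ⇒  S_min = 1389/640 m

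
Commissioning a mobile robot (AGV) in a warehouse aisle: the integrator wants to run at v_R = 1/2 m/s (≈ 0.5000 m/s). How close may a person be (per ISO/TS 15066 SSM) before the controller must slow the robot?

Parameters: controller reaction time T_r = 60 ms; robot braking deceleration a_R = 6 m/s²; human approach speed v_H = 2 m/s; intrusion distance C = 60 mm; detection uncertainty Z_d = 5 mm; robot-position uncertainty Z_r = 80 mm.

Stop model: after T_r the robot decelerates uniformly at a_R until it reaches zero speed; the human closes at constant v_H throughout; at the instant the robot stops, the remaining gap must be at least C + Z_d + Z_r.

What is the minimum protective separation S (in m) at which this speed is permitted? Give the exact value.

stop time T_s = (1/2)/6 = 0.0833 s
robot covers v_R·T_r = 0.5000·0.0600 = 0.0300 m before braking
robot under decel: 0.5000²/(2·6.0000) = 0.0208 m
human closes 2.0000·0.1433 = 0.2867 m
residual clearance needed = 0.0600+0.0050+0.0800 = 0.1450 m
S_min ≈ 0.0300+0.0208+0.2867+0.1450  ⇒  S_min = 193/400 m

S_min = 193/400 m = 0.4825 m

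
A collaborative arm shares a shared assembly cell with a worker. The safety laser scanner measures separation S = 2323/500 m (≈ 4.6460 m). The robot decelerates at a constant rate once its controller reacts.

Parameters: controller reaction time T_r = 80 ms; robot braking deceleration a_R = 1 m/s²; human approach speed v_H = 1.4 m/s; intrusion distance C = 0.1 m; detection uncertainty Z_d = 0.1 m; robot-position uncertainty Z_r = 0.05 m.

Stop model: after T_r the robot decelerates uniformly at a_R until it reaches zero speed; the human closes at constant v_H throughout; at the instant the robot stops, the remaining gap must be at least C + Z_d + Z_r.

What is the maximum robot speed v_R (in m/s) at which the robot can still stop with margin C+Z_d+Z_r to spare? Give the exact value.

v_R_max = 9/5 m/s = 1.8000 m/s

collect terms ⇒ (1/2)·v_R² + (37/25)·v_R + (-1071/250) = 0
  disc = (37/25)² − 4·(1/2)·(-1071/250) = 6724/625 ; √disc = 82/25
  v_R = (−(37/25) + 82/25) / (2·(1/2)) = 9/5 m/s
check:
braking lasts T_s = (9/5)/1 = 1.8000 s
robot covers v_R·T_r = 1.8000·0.0800 = 0.1440 m before braking
robot covers 1.8000·1.8000 − ½·1.0000·1.8000² = 1.6200 m while stopping
human over T_r+T_s: 1.4000·(0.0800+1.8000) = 2.6320 m
margins: 0.1000+0.1000+0.0500 = 0.2500 m
sum ≈ 0.1440+1.6200+2.6320+0.2500 ≈ 4.6460 m = S ✓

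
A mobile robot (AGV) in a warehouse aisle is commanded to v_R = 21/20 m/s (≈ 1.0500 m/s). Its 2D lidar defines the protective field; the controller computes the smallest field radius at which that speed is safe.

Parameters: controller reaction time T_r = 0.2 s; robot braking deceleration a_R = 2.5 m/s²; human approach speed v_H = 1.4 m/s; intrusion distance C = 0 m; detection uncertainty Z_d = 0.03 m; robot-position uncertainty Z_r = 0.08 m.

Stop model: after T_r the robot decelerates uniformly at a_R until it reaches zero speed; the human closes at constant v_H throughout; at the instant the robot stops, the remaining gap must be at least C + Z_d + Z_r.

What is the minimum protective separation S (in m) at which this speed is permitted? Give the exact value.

S_min = 2817/2000 m = 1.4085 m

braking lasts T_s = (21/20)/(5/2) = 0.4200 s
reaction-phase robot travel = 1.0500·0.2000 = 0.2100 m
robot covers 1.0500·0.4200 − ½·2.5000·0.4200² = 0.2205 m while stopping
human over T_r+T_s: 1.4000·(0.2000+0.4200) = 0.8680 m
C+Z_d+Z_r = 0.0000+0.0300+0.0800 = 0.1100 m
S_min ≈ 0.2100+0.2205+0.8680+0.1100  ⇒  S_min = 2817/2000 m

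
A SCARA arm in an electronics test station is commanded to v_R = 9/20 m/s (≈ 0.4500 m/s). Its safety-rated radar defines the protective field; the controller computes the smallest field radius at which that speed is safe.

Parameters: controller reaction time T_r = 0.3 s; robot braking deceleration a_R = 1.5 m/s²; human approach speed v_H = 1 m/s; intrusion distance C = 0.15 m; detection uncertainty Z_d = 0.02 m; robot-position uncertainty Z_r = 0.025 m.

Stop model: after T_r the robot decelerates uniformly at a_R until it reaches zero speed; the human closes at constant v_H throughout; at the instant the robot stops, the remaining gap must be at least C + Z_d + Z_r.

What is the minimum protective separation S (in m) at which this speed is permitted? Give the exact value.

stop time T_s = (9/20)/(3/2) = 0.3000 s
robot in T_r: 0.4500·0.3000 = 0.1350 m
braking distance = 0.4500²/(2·1.5000) = 0.0675 m
human closes 1.0000·0.6000 = 0.6000 m
margins: 0.1500+0.0200+0.0250 = 0.1950 m
S_min ≈ 0.1350+0.0675+0.6000+0.1950  ⇒  S_min = 399/400 m

S_min = 399/400 m = 0.9975 m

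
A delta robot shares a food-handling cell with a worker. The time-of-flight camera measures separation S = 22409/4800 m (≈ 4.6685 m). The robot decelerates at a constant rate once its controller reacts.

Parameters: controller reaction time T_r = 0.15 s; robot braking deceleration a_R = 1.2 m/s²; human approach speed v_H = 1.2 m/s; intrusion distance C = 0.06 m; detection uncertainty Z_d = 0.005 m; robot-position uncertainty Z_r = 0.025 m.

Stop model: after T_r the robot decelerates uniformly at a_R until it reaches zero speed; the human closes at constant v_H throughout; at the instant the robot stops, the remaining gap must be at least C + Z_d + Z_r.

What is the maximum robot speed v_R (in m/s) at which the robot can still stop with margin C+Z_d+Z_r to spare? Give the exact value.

v_R_max = 43/20 m/s = 2.1500 m/s

quadratic (5/12)·v² + (23/20)·v + (-21113/4800) = 0
  disc = (23/20)² − 4·(5/12)·(-21113/4800) = 124609/14400 ; √disc = 353/120
  v_R = (−(23/20) + 353/120) / (2·(5/12)) = 43/20 m/s
check:
T_s = v_R/a_R = (43/20)/(6/5) = 1.7917 s
reaction-phase robot travel = 2.1500·0.1500 = 0.3225 m
robot under decel: 2.1500²/(2·1.2000) = 1.9260 m
person approaches 1.2000·(0.1500+1.7917) = 2.3300 m
margins: 0.0600+0.0050+0.0250 = 0.0900 m
sum ≈ 0.3225+1.9260+2.3300+0.0900 ≈ 4.6685 m = S ✓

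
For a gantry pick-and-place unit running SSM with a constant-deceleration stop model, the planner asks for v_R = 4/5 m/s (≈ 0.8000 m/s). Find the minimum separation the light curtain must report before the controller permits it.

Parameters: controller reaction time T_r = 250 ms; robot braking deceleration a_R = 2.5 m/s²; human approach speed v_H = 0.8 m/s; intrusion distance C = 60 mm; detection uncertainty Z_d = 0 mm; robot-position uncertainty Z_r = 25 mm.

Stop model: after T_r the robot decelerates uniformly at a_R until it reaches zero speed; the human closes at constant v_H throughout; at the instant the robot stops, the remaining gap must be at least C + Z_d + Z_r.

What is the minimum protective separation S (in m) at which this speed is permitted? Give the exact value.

S_min = 869/1000 m = 0.8690 m

braking lasts T_s = (4/5)/(5/2) = 0.3200 s
robot in T_r: 0.8000·0.2500 = 0.2000 m
robot covers 0.8000·0.3200 − ½·2.5000·0.3200² = 0.1280 m while stopping
person approaches 0.8000·(0.2500+0.3200) = 0.4560 m
residual clearance needed = 0.0600+0.0000+0.0250 = 0.0850 m
S_min ≈ 0.2000+0.1280+0.4560+0.0850  ⇒  S_min = 869/1000 m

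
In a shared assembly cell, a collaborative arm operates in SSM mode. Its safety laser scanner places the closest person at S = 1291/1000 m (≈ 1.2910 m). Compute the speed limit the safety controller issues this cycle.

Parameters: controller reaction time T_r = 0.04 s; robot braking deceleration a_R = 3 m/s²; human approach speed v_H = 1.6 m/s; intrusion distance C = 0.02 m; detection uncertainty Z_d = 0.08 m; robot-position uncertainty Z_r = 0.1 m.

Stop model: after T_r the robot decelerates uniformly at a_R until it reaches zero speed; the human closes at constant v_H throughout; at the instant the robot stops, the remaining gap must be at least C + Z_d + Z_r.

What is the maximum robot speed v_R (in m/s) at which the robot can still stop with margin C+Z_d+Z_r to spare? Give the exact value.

v_R_max = 13/10 m/s = 1.3000 m/s

quadratic (1/6)·v² + (43/75)·v + (-1027/1000) = 0
  disc = (43/75)² − 4·(1/6)·(-1027/1000) = 22801/22500 ; √disc = 151/150
  v_R = (−(43/75) + 151/150) / (2·(1/6)) = 13/10 m/s
check:
T_s = v_R/a_R = (13/10)/3 = 0.4333 s
robot covers v_R·T_r = 1.3000·0.0400 = 0.0520 m before braking
robot covers 1.3000·0.4333 − ½·3.0000·0.4333² = 0.2817 m while stopping
human over T_r+T_s: 1.6000·(0.0400+0.4333) = 0.7573 m
C+Z_d+Z_r = 0.0200+0.0800+0.1000 = 0.2000 m
sum ≈ 0.0520+0.2817+0.7573+0.2000 ≈ 1.2910 m = S ✓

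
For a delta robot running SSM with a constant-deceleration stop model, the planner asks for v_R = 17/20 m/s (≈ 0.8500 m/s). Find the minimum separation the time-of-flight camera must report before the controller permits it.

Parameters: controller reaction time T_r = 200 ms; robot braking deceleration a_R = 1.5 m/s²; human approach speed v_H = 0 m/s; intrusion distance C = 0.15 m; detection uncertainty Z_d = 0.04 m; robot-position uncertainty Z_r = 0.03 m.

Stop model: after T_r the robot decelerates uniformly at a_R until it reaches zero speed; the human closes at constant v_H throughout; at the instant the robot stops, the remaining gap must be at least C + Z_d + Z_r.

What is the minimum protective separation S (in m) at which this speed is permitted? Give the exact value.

T_s = v_R/a_R = (17/20)/(3/2) = 0.5667 s
robot in T_r: 0.8500·0.2000 = 0.1700 m
robot covers 0.8500·0.5667 − ½·1.5000·0.5667² = 0.2408 m while stopping
person approaches 0.0000·(0.2000+0.5667) = 0.0000 m
residual clearance needed = 0.1500+0.0400+0.0300 = 0.2200 m
S_min ≈ 0.1700+0.2408+0.0000+0.2200  ⇒  S_min = 757/1200 m

S_min = 757/1200 m = 0.6308 m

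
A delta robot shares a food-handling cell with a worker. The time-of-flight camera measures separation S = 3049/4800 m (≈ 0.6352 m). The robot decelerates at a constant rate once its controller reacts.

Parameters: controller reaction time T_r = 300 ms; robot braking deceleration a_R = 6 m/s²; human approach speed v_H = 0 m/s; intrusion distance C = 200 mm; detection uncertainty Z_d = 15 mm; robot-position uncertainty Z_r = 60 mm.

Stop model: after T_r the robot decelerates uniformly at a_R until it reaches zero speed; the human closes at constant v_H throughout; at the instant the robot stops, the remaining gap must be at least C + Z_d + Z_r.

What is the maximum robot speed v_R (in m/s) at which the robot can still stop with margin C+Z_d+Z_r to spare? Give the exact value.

at the boundary: (1/12)·v² + (3/10)·v + (-1729/4800) = 0
  disc = (3/10)² − 4·(1/12)·(-1729/4800) = 121/576 ; √disc = 11/24
  v_R = (−(3/10) + 11/24) / (2·(1/12)) = 19/20 m/s
check:
braking lasts T_s = (19/20)/6 = 0.1583 s
reaction-phase robot travel = 0.9500·0.3000 = 0.2850 m
robot covers 0.9500·0.1583 − ½·6.0000·0.1583² = 0.0752 m while stopping
human closes 0.0000·0.4583 = 0.0000 m
residual clearance needed = 0.2000+0.0150+0.0600 = 0.2750 m
sum ≈ 0.2850+0.0752+0.0000+0.2750 ≈ 0.6352 m = S ✓

v_R_max = 19/20 m/s = 0.9500 m/s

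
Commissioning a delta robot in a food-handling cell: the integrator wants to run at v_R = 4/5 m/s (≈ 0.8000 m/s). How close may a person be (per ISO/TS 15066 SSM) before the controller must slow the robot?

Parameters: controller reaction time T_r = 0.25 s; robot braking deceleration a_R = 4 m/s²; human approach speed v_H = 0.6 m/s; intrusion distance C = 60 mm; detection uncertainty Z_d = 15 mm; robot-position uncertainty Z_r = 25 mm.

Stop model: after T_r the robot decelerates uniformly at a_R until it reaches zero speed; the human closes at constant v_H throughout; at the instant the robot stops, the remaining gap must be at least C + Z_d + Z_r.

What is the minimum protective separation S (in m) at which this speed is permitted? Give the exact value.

S_min = 13/20 m = 0.6500 m

stop time T_s = (4/5)/4 = 0.2000 s
robot in T_r: 0.8000·0.2500 = 0.2000 m
robot covers 0.8000·0.2000 − ½·4.0000·0.2000² = 0.0800 m while stopping
human closes 0.6000·0.4500 = 0.2700 m
residual clearance needed = 0.0600+0.0150+0.0250 = 0.1000 m
S_min ≈ 0.2000+0.0800+0.2700+0.1000  ⇒  S_min = 13/20 m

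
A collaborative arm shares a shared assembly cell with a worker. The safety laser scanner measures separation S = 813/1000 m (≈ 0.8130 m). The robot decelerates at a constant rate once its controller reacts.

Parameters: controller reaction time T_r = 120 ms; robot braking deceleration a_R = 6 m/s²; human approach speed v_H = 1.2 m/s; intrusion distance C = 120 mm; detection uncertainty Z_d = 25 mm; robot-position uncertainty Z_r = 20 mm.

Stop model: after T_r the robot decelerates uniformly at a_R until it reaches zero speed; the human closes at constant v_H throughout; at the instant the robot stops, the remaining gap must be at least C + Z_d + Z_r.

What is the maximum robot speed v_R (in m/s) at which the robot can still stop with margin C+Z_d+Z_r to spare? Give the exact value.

at the boundary: (1/12)·v² + (8/25)·v + (-63/125) = 0
  disc = (8/25)² − 4·(1/12)·(-63/125) = 169/625 ; √disc = 13/25
  v_R = (−(8/25) + 13/25) / (2·(1/12)) = 6/5 m/s
check:
braking lasts T_s = (6/5)/6 = 0.2000 s
robot in T_r: 1.2000·0.1200 = 0.1440 m
robot covers 1.2000·0.2000 − ½·6.0000·0.2000² = 0.1200 m while stopping
human over T_r+T_s: 1.2000·(0.1200+0.2000) = 0.3840 m
C+Z_d+Z_r = 0.1200+0.0250+0.0200 = 0.1650 m
sum ≈ 0.1440+0.1200+0.3840+0.1650 ≈ 0.8130 m = S ✓

v_R_max = 6/5 m/s = 1.2000 m/s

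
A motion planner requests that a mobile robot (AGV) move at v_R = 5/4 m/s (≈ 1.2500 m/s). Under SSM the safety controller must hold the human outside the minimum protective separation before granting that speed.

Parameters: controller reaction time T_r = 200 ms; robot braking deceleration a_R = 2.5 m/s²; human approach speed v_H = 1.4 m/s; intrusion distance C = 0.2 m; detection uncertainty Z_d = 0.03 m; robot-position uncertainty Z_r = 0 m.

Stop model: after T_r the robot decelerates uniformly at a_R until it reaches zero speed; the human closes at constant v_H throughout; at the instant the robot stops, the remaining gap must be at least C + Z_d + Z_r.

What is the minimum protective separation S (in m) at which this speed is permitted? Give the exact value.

S_min = 709/400 m = 1.7725 m

braking lasts T_s = (5/4)/(5/2) = 0.5000 s
reaction-phase robot travel = 1.2500·0.2000 = 0.2500 m
robot covers 1.2500·0.5000 − ½·2.5000·0.5000² = 0.3125 m while stopping
human closes 1.4000·0.7000 = 0.9800 m
C+Z_d+Z_r = 0.2000+0.0300+0.0000 = 0.2300 m
S_min ≈ 0.2500+0.3125+0.9800+0.2300  ⇒  S_min = 709/400 m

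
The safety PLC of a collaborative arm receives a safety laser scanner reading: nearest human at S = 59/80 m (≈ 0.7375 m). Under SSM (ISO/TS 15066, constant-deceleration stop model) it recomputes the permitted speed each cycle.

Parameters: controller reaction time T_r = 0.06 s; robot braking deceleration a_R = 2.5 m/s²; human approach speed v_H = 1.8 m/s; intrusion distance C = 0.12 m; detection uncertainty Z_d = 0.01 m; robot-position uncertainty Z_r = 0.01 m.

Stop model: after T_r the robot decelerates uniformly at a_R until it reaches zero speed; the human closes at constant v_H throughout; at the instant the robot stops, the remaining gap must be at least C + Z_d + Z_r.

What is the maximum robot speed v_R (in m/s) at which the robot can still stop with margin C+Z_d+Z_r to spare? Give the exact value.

collect terms ⇒ (1/5)·v_R² + (39/50)·v_R + (-979/2000) = 0
  disc = (39/50)² − 4·(1/5)·(-979/2000) = 1 ; √disc = 1
  v_R = (−(39/50) + 1) / (2·(1/5)) = 11/20 m/s
check:
braking lasts T_s = (11/20)/(5/2) = 0.2200 s
reaction-phase robot travel = 0.5500·0.0600 = 0.0330 m
robot covers 0.5500·0.2200 − ½·2.5000·0.2200² = 0.0605 m while stopping
human closes 1.8000·0.2800 = 0.5040 m
margins: 0.1200+0.0100+0.0100 = 0.1400 m
sum ≈ 0.0330+0.0605+0.5040+0.1400 ≈ 0.7375 m = S ✓

v_R_max = 11/20 m/s = 0.5500 m/s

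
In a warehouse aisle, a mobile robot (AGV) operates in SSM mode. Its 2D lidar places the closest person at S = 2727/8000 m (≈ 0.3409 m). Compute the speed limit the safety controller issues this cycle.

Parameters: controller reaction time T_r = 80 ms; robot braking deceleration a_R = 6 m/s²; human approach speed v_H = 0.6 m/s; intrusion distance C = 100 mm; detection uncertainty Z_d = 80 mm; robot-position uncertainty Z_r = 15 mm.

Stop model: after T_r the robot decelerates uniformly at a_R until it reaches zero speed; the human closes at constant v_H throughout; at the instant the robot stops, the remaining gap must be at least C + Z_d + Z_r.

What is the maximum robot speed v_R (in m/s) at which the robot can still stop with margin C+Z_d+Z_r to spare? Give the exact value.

v_R_max = 9/20 m/s = 0.4500 m/s

collect terms ⇒ (1/12)·v_R² + (9/50)·v_R + (-783/8000) = 0
  disc = (9/50)² − 4·(1/12)·(-783/8000) = 2601/40000 ; √disc = 51/200
  v_R = (−(9/50) + 51/200) / (2·(1/12)) = 9/20 m/s
check:
T_s = v_R/a_R = (9/20)/6 = 0.0750 s
robot in T_r: 0.4500·0.0800 = 0.0360 m
robot under decel: 0.4500²/(2·6.0000) = 0.0169 m
person approaches 0.6000·(0.0800+0.0750) = 0.0930 m
C+Z_d+Z_r = 0.1000+0.0800+0.0150 = 0.1950 m
sum ≈ 0.0360+0.0169+0.0930+0.1950 ≈ 0.3409 m = S ✓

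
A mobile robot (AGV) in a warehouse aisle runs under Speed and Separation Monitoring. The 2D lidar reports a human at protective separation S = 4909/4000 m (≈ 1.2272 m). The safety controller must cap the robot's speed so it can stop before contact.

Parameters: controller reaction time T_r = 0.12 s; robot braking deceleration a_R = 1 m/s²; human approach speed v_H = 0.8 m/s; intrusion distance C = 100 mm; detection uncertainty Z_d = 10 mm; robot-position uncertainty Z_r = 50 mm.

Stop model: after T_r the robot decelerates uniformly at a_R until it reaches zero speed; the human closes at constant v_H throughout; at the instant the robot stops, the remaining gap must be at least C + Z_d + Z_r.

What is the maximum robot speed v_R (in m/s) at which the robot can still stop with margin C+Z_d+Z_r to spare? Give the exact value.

v_R_max = 3/4 m/s = 0.7500 m/s

collect terms ⇒ (1/2)·v_R² + (23/25)·v_R + (-777/800) = 0
  disc = (23/25)² − 4·(1/2)·(-777/800) = 27889/10000 ; √disc = 167/100
  v_R = (−(23/25) + 167/100) / (2·(1/2)) = 3/4 m/s
check:
stop time T_s = (3/4)/1 = 0.7500 s
robot in T_r: 0.7500·0.1200 = 0.0900 m
braking distance = 0.7500²/(2·1.0000) = 0.2812 m
person approaches 0.8000·(0.1200+0.7500) = 0.6960 m
residual clearance needed = 0.1000+0.0100+0.0500 = 0.1600 m
sum ≈ 0.0900+0.2812+0.6960+0.1600 ≈ 1.2272 m = S ✓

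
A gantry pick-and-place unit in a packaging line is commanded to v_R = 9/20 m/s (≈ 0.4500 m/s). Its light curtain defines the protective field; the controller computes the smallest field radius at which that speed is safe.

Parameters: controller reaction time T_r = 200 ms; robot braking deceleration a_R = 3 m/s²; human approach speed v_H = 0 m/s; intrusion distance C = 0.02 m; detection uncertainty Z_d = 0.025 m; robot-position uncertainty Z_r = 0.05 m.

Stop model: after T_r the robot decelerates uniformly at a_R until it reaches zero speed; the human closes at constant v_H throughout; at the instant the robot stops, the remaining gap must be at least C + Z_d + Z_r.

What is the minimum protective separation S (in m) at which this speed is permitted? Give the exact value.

S_min = 7/32 m = 0.2188 m

braking lasts T_s = (9/20)/3 = 0.1500 s
robot in T_r: 0.4500·0.2000 = 0.0900 m
robot under decel: 0.4500²/(2·3.0000) = 0.0338 m
person approaches 0.0000·(0.2000+0.1500) = 0.0000 m
margins: 0.0200+0.0250+0.0500 = 0.0950 m
S_min ≈ 0.0900+0.0338+0.0000+0.0950  ⇒  S_min = 7/32 m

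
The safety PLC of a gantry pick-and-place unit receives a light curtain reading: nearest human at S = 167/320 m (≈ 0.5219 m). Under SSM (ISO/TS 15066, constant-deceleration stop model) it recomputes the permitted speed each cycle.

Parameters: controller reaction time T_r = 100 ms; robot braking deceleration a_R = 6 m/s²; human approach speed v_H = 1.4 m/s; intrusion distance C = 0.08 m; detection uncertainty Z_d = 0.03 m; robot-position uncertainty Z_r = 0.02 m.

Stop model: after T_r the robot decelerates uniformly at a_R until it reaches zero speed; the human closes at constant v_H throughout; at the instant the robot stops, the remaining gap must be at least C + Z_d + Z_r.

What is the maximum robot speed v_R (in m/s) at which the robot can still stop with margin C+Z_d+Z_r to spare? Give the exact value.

at the boundary: (1/12)·v² + (1/3)·v + (-403/1600) = 0
  disc = (1/3)² − 4·(1/12)·(-403/1600) = 2809/14400 ; √disc = 53/120
  v_R = (−(1/3) + 53/120) / (2·(1/12)) = 13/20 m/s
check:
stop time T_s = (13/20)/6 = 0.1083 s
robot in T_r: 0.6500·0.1000 = 0.0650 m
robot under decel: 0.6500²/(2·6.0000) = 0.0352 m
human closes 1.4000·0.2083 = 0.2917 m
margins: 0.0800+0.0300+0.0200 = 0.1300 m
sum ≈ 0.0650+0.0352+0.2917+0.1300 ≈ 0.5219 m = S ✓

v_R_max = 13/20 m/s = 0.6500 m/s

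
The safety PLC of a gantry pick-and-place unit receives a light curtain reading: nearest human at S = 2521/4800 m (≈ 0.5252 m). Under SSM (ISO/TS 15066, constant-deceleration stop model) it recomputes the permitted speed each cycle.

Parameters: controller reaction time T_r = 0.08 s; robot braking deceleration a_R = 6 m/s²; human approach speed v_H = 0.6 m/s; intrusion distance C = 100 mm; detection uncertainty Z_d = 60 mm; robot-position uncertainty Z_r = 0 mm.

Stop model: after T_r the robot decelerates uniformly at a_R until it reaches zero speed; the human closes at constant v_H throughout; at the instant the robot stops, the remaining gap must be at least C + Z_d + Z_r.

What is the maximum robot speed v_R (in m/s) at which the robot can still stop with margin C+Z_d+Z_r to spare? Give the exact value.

quadratic (1/12)·v² + (9/50)·v + (-7613/24000) = 0
  disc = (9/50)² − 4·(1/12)·(-7613/24000) = 49729/360000 ; √disc = 223/600
  v_R = (−(9/50) + 223/600) / (2·(1/12)) = 23/20 m/s
check:
braking lasts T_s = (23/20)/6 = 0.1917 s
reaction-phase robot travel = 1.1500·0.0800 = 0.0920 m
robot covers 1.1500·0.1917 − ½·6.0000·0.1917² = 0.1102 m while stopping
person approaches 0.6000·(0.0800+0.1917) = 0.1630 m
margins: 0.1000+0.0600+0.0000 = 0.1600 m
sum ≈ 0.0920+0.1102+0.1630+0.1600 ≈ 0.5252 m = S ✓

v_R_max = 23/20 m/s = 1.1500 m/s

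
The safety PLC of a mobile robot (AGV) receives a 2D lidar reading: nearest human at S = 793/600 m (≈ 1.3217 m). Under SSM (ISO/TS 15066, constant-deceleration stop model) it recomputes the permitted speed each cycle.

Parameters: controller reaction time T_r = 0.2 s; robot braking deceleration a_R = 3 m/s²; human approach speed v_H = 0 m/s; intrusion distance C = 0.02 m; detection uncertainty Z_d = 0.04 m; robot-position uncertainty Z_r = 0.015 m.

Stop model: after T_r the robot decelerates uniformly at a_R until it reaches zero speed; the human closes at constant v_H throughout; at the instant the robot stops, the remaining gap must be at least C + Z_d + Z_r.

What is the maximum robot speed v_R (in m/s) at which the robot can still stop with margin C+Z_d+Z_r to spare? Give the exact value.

collect terms ⇒ (1/6)·v_R² + (1/5)·v_R + (-187/150) = 0
  disc = (1/5)² − 4·(1/6)·(-187/150) = 196/225 ; √disc = 14/15
  v_R = (−(1/5) + 14/15) / (2·(1/6)) = 11/5 m/s
check:
T_s = v_R/a_R = (11/5)/3 = 0.7333 s
robot in T_r: 2.2000·0.2000 = 0.4400 m
braking distance = 2.2000²/(2·3.0000) = 0.8067 m
person approaches 0.0000·(0.2000+0.7333) = 0.0000 m
C+Z_d+Z_r = 0.0200+0.0400+0.0150 = 0.0750 m
sum ≈ 0.4400+0.8067+0.0000+0.0750 ≈ 1.3217 m = S ✓

v_R_max = 11/5 m/s = 2.2000 m/s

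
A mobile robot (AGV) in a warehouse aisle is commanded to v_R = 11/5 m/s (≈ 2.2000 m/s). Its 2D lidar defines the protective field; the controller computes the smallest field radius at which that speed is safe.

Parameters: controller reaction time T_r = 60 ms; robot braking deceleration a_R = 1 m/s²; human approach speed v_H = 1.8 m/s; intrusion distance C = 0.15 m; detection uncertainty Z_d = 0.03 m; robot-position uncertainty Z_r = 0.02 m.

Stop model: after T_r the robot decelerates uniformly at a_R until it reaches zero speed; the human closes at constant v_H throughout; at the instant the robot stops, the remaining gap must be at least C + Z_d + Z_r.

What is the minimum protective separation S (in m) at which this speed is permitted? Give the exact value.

stop time T_s = (11/5)/1 = 2.2000 s
robot in T_r: 2.2000·0.0600 = 0.1320 m
braking distance = 2.2000²/(2·1.0000) = 2.4200 m
human over T_r+T_s: 1.8000·(0.0600+2.2000) = 4.0680 m
C+Z_d+Z_r = 0.1500+0.0300+0.0200 = 0.2000 m
S_min ≈ 0.1320+2.4200+4.0680+0.2000  ⇒  S_min = 341/50 m

S_min = 341/50 m = 6.8200 m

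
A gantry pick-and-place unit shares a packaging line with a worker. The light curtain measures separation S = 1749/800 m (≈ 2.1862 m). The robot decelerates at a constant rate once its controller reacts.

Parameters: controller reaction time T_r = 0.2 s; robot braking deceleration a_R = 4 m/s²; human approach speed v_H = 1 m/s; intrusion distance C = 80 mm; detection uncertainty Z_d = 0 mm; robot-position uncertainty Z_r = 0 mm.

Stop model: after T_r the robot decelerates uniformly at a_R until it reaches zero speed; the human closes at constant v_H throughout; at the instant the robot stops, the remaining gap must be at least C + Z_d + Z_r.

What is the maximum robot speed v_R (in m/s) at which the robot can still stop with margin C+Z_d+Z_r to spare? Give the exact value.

v_R_max = 5/2 m/s = 2.5000 m/s

at the boundary: (1/8)·v² + (9/20)·v + (-61/32) = 0
  disc = (9/20)² − 4·(1/8)·(-61/32) = 1849/1600 ; √disc = 43/40
  v_R = (−(9/20) + 43/40) / (2·(1/8)) = 5/2 m/s
check:
braking lasts T_s = (5/2)/4 = 0.6250 s
robot covers v_R·T_r = 2.5000·0.2000 = 0.5000 m before braking
robot covers 2.5000·0.6250 − ½·4.0000·0.6250² = 0.7812 m while stopping
human over T_r+T_s: 1.0000·(0.2000+0.6250) = 0.8250 m
C+Z_d+Z_r = 0.0800+0.0000+0.0000 = 0.0800 m
sum ≈ 0.5000+0.7812+0.8250+0.0800 ≈ 2.1862 m = S ✓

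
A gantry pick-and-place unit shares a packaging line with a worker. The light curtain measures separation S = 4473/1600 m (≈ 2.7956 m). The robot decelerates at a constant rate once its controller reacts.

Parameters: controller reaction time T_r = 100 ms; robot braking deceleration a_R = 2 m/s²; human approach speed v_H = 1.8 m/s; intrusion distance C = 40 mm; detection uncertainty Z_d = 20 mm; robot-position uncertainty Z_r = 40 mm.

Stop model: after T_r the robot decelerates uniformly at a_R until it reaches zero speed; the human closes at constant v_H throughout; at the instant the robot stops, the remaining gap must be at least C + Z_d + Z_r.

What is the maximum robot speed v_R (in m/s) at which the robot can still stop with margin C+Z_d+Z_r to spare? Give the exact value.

quadratic (1/4)·v² + (1)·v + (-161/64) = 0
  disc = (1)² − 4·(1/4)·(-161/64) = 225/64 ; √disc = 15/8
  v_R = (−(1) + 15/8) / (2·(1/4)) = 7/4 m/s
check:
stop time T_s = (7/4)/2 = 0.8750 s
robot in T_r: 1.7500·0.1000 = 0.1750 m
robot under decel: 1.7500²/(2·2.0000) = 0.7656 m
person approaches 1.8000·(0.1000+0.8750) = 1.7550 m
C+Z_d+Z_r = 0.0400+0.0200+0.0400 = 0.1000 m
sum ≈ 0.1750+0.7656+1.7550+0.1000 ≈ 2.7956 m = S ✓

v_R_max = 7/4 m/s = 1.7500 m/s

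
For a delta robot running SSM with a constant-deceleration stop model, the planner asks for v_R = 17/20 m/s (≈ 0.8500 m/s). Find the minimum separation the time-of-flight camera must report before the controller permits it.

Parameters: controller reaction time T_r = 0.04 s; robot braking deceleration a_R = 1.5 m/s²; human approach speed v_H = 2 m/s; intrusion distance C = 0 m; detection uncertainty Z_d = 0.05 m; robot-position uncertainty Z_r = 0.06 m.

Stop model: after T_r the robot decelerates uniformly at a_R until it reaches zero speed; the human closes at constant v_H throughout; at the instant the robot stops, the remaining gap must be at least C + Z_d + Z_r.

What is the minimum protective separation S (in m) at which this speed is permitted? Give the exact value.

S_min = 9589/6000 m = 1.5982 m

braking lasts T_s = (17/20)/(3/2) = 0.5667 s
reaction-phase robot travel = 0.8500·0.0400 = 0.0340 m
robot covers 0.8500·0.5667 − ½·1.5000·0.5667² = 0.2408 m while stopping
person approaches 2.0000·(0.0400+0.5667) = 1.2133 m
residual clearance needed = 0.0000+0.0500+0.0600 = 0.1100 m
S_min ≈ 0.0340+0.2408+1.2133+0.1100  ⇒  S_min = 9589/6000 m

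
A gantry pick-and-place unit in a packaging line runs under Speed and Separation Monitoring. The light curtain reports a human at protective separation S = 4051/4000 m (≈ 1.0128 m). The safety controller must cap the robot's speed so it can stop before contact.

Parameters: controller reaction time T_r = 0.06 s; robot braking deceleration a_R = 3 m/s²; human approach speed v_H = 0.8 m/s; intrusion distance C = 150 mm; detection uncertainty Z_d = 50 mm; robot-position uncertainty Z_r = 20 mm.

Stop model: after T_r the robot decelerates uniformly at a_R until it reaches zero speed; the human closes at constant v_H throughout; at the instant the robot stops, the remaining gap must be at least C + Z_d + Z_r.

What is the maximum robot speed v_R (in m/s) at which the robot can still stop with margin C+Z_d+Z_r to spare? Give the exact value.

quadratic (1/6)·v² + (49/150)·v + (-2979/4000) = 0
  disc = (49/150)² − 4·(1/6)·(-2979/4000) = 54289/90000 ; √disc = 233/300
  v_R = (−(49/150) + 233/300) / (2·(1/6)) = 27/20 m/s
check:
stop time T_s = (27/20)/3 = 0.4500 s
robot in T_r: 1.3500·0.0600 = 0.0810 m
braking distance = 1.3500²/(2·3.0000) = 0.3038 m
human over T_r+T_s: 0.8000·(0.0600+0.4500) = 0.4080 m
residual clearance needed = 0.1500+0.0500+0.0200 = 0.2200 m
sum ≈ 0.0810+0.3038+0.4080+0.2200 ≈ 1.0128 m = S ✓

v_R_max = 27/20 m/s = 1.3500 m/s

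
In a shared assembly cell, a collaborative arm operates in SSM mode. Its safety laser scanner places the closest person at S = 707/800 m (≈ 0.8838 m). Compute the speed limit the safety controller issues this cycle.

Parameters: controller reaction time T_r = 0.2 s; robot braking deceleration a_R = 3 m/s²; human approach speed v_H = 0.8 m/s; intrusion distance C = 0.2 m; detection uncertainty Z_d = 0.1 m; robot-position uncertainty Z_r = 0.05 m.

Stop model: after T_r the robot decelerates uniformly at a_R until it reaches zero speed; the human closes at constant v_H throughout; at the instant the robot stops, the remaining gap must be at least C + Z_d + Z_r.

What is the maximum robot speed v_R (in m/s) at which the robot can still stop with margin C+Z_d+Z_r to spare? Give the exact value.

quadratic (1/6)·v² + (7/15)·v + (-299/800) = 0
  disc = (7/15)² − 4·(1/6)·(-299/800) = 1681/3600 ; √disc = 41/60
  v_R = (−(7/15) + 41/60) / (2·(1/6)) = 13/20 m/s
check:
stop time T_s = (13/20)/3 = 0.2167 s
robot in T_r: 0.6500·0.2000 = 0.1300 m
robot covers 0.6500·0.2167 − ½·3.0000·0.2167² = 0.0704 m while stopping
human closes 0.8000·0.4167 = 0.3333 m
residual clearance needed = 0.2000+0.1000+0.0500 = 0.3500 m
sum ≈ 0.1300+0.0704+0.3333+0.3500 ≈ 0.8838 m = S ✓

v_R_max = 13/20 m/s = 0.6500 m/s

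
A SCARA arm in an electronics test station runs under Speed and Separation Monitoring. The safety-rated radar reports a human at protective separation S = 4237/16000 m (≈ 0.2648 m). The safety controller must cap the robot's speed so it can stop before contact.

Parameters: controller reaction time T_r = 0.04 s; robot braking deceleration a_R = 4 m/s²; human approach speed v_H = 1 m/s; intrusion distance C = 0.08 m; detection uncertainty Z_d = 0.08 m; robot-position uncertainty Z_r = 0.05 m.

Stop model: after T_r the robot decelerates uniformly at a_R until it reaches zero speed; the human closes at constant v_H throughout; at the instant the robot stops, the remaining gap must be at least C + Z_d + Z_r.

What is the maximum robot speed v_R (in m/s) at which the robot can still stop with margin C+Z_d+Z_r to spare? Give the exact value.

v_R_max = 1/20 m/s = 0.0500 m/s

collect terms ⇒ (1/8)·v_R² + (29/100)·v_R + (-237/16000) = 0
  disc = (29/100)² − 4·(1/8)·(-237/16000) = 14641/160000 ; √disc = 121/400
  v_R = (−(29/100) + 121/400) / (2·(1/8)) = 1/20 m/s
check:
braking lasts T_s = (1/20)/4 = 0.0125 s
reaction-phase robot travel = 0.0500·0.0400 = 0.0020 m
braking distance = 0.0500²/(2·4.0000) = 0.0003 m
human over T_r+T_s: 1.0000·(0.0400+0.0125) = 0.0525 m
margins: 0.0800+0.0800+0.0500 = 0.2100 m
sum ≈ 0.0020+0.0003+0.0525+0.2100 ≈ 0.2648 m = S ✓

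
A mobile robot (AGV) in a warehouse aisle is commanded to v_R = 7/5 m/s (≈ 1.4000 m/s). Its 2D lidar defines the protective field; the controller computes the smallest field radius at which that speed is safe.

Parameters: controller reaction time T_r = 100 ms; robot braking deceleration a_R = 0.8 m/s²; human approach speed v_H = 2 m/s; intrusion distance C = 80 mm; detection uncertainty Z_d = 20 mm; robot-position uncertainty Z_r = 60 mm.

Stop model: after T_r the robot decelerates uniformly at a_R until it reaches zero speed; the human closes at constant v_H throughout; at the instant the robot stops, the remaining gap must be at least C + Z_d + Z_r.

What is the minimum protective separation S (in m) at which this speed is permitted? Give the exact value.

stop time T_s = (7/5)/(4/5) = 1.7500 s
robot in T_r: 1.4000·0.1000 = 0.1400 m
robot covers 1.4000·1.7500 − ½·0.8000·1.7500² = 1.2250 m while stopping
human closes 2.0000·1.8500 = 3.7000 m
margins: 0.0800+0.0200+0.0600 = 0.1600 m
S_min ≈ 0.1400+1.2250+3.7000+0.1600  ⇒  S_min = 209/40 m

S_min = 209/40 m = 5.2250 m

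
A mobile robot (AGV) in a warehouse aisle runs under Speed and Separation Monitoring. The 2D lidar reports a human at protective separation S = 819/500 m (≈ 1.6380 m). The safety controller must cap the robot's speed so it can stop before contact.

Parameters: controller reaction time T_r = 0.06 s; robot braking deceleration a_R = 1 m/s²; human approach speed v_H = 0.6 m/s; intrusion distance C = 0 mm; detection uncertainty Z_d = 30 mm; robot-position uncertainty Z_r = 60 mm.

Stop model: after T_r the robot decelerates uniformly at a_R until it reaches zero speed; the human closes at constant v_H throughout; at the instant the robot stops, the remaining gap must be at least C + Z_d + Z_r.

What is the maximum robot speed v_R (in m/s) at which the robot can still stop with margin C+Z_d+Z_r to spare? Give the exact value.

v_R_max = 6/5 m/s = 1.2000 m/s

collect terms ⇒ (1/2)·v_R² + (33/50)·v_R + (-189/125) = 0
  disc = (33/50)² − 4·(1/2)·(-189/125) = 8649/2500 ; √disc = 93/50
  v_R = (−(33/50) + 93/50) / (2·(1/2)) = 6/5 m/s
check:
T_s = v_R/a_R = (6/5)/1 = 1.2000 s
robot covers v_R·T_r = 1.2000·0.0600 = 0.0720 m before braking
robot covers 1.2000·1.2000 − ½·1.0000·1.2000² = 0.7200 m while stopping
person approaches 0.6000·(0.0600+1.2000) = 0.7560 m
residual clearance needed = 0.0000+0.0300+0.0600 = 0.0900 m
sum ≈ 0.0720+0.7200+0.7560+0.0900 ≈ 1.6380 m = S ✓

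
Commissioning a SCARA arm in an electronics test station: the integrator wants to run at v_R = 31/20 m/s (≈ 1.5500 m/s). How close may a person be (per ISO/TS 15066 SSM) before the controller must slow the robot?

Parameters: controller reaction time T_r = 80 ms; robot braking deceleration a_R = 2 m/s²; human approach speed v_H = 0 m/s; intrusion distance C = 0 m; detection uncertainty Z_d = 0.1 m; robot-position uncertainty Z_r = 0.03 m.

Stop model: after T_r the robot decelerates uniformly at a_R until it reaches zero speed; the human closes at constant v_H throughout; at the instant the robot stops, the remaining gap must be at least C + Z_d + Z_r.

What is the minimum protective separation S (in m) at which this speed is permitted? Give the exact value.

braking lasts T_s = (31/20)/2 = 0.7750 s
robot covers v_R·T_r = 1.5500·0.0800 = 0.1240 m before braking
robot covers 1.5500·0.7750 − ½·2.0000·0.7750² = 0.6006 m while stopping
person approaches 0.0000·(0.0800+0.7750) = 0.0000 m
C+Z_d+Z_r = 0.0000+0.1000+0.0300 = 0.1300 m
S_min ≈ 0.1240+0.6006+0.0000+0.1300  ⇒  S_min = 6837/8000 m

S_min = 6837/8000 m = 0.8546 m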